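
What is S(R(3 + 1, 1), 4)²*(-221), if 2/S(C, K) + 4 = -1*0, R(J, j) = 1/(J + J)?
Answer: -221/4 ≈ -55.250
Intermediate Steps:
R(J, j) = 1/(2*J)
S(C, K) = -½ (S(C, K) = 2/(-4 - 1*0) = 2/(-4 + 0) = 2/(-4) = 2*(-¼) = -½)
S(R(3 + 1, 1), 4)²*(-221) = (-½)²*(-221) = (¼)*(-221) = -221/4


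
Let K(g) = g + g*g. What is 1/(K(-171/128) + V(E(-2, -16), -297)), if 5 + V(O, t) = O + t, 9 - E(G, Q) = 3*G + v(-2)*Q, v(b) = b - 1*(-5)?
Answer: -16384/3908423 ≈ -0.0041920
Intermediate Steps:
v(b) = 5 + b (v(b) = b + 5 = 5 + b)
E(G, Q) = 9 - 3*G - 3*Q (E(G, Q) = 9 - (3*G + (5 - 2)*Q) = 9 - (3*G + 3*Q) = 9 + (-3*G - 3*Q) = 9 - 3*G - 3*Q)
V(O, t) = -5 + O + t (V(O, t) = -5 + (O + t) = -5 + O + t)
K(g) = g + g²
1/(K(-171/128) + V(E(-2, -16), -297)) = 1/((-171/128)*(1 - 171/128) + (-5 + (9 - 3*(-2) - 3*(-16)) - 297)) = 1/((-171*1/128)*(1 - 171*1/128) + (-5 + (9 + 6 + 48) - 297)) = 1/(-171*(1 - 171/128)/128 + (-5 + 63 - 297)) = 1/(-171/128*(-43/128) - 239) = 1/(7353/16384 - 239) = 1/(-3908423/16384) = -16384/3908423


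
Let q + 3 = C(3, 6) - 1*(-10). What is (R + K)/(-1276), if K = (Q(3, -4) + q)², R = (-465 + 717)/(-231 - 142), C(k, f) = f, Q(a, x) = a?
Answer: -821/4103 ≈ -0.20010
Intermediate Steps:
q = 13 (q = -3 + (6 - 1*(-10)) = -3 + (6 + 10) = -3 + 16 = 13)
R = -252/373 (R = 252/(-373) = 252*(-1/373) = -252/373 ≈ -0.67560)
K = 256 (K = (3 + 13)² = 16² = 256)
(R + K)/(-1276) = (-252/373 + 256)/(-1276) = -1/1276*95236/373 = -821/4103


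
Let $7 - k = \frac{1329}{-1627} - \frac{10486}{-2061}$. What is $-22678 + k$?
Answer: $- \frac{76035784390}{3353247} \approx -22675.0$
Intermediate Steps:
$k = \frac{9151076}{3353247}$ ($k = 7 - \left(\frac{1329}{-1627} - \frac{10486}{-2061}\right) = 7 - \left(1329 \left(- \frac{1}{1627}\right) - - \frac{10486}{2061}\right) = 7 - \left(- \frac{1329}{1627} + \frac{10486}{2061}\right) = 7 - \frac{14321653}{3353247} = \frac{9151076}{3353247} \approx 2.729$)
$-22678 + k = -22678 + \frac{9151076}{3353247} = - \frac{76035784390}{3353247}$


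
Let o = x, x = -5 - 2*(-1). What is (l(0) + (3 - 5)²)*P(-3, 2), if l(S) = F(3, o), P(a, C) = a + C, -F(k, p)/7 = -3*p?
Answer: 59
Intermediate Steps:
x = -3 (x = -5 + 2 = -3)
o = -3
F(k, p) = 21*p (F(k, p) = -(-21)*p = 21*p)
P(a, C) = C + a
l(S) = -63 (l(S) = 21*(-3) = -63)
(l(0) + (3 - 5)²)*P(-3, 2) = (-63 + (3 - 5)²)*(2 - 3) = (-63 + (-2)²)*(-1) = (-63 + 4)*(-1) = -59*(-1) = 59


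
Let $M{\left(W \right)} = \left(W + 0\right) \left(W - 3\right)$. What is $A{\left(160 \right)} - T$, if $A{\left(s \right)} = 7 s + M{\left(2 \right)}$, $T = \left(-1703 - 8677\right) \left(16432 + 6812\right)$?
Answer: $241273838$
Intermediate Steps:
$M{\left(W \right)} = W \left(-3 + W\right)$
$T = -241272720$ ($T = \left(-10380\right) 23244 = -241272720$)
$A{\left(s \right)} = -2 + 7 s$ ($A{\left(s \right)} = 7 s + 2 \left(-3 + 2\right) = 7 s + 2 \left(-1\right) = 7 s - 2 = -2 + 7 s$)
$A{\left(160 \right)} - T = \left(-2 + 7 \cdot 160\right) - -241272720 = \left(-2 + 1120\right) + 241272720 = 1118 + 241272720 = 241273838$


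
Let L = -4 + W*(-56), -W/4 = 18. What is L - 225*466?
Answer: -100822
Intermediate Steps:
W = -72 (W = -4*18 = -72)
L = 4028 (L = -4 - 72*(-56) = -4 + 4032 = 4028)
L - 225*466 = 4028 - 225*466 = 4028 - 104850 = -100822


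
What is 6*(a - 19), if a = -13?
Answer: -192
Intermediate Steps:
6*(a - 19) = 6*(-13 - 19) = 6*(-32) = -192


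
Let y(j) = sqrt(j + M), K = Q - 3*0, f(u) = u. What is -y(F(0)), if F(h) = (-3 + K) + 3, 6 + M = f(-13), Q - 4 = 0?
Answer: -I*sqrt(15) ≈ -3.873*I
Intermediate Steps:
Q = 4 (Q = 4 + 0 = 4)
K = 4 (K = 4 - 3*0 = 4 + 0 = 4)
M = -19 (M = -6 - 13 = -19)
F(h) = 4 (F(h) = (-3 + 4) + 3 = 1 + 3 = 4)
y(j) = sqrt(-19 + j) (y(j) = sqrt(j - 19) = sqrt(-19 + j))
-y(F(0)) = -sqrt(-19 + 4) = -sqrt(-15) = -I*sqrt(15)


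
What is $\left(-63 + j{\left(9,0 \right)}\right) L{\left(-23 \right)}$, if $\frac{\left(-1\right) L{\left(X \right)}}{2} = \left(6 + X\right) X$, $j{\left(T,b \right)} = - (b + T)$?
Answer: $56304$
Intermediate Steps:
$j{\left(T,b \right)} = - T - b$ ($j{\left(T,b \right)} = - (T + b) = - T - b$)
$L{\left(X \right)} = - 2 X \left(6 + X\right)$ ($L{\left(X \right)} = - 2 \left(6 + X\right) X = - 2 X \left(6 + X\right)$)
$\left(-63 + j{\left(9,0 \right)}\right) L{\left(-23 \right)} = \left(-63 - 9\right) \left(\left(-2\right) \left(-23\right) \left(6 - 23\right)\right) = \left(-63 + \left(-9 + 0\right)\right) \left(\left(-2\right) \left(-23\right) \left(-17\right)\right) = \left(-63 - 9\right) \left(-782\right) = \left(-72\right) \left(-782\right) = 56304$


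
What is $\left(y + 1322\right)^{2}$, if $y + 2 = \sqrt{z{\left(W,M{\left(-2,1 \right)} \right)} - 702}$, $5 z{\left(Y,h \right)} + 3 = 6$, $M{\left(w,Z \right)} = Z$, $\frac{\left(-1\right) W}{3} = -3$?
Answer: $\frac{\left(6600 + i \sqrt{17535}\right)^{2}}{25} \approx 1.7417 \cdot 10^{6} + 69918.0 i$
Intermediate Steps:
$W = 9$ ($W = \left(-3\right) \left(-3\right) = 9$)
$z{\left(Y,h \right)} = \frac{3}{5}$ ($z{\left(Y,h \right)} = - \frac{3}{5} + \frac{1}{5} \cdot 6 = - \frac{3}{5} + \frac{6}{5} = \frac{3}{5}$)
$y = -2 + \frac{i \sqrt{17535}}{5}$ ($y = -2 + \sqrt{\frac{3}{5} - 702} = -2 + \sqrt{- \frac{3507}{5}} = -2 + \frac{i \sqrt{17535}}{5} \approx -2.0 + 26.484 i$)
$\left(y + 1322\right)^{2} = \left(\left(-2 + \frac{i \sqrt{17535}}{5}\right) + 1322\right)^{2} = \left(1320 + \frac{i \sqrt{17535}}{5}\right)^{2}$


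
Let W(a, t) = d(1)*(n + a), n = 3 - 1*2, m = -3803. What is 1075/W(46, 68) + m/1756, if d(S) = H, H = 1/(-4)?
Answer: -7729541/82532 ≈ -93.655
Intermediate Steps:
H = -¼ ≈ -0.25000
d(S) = -¼
n = 1 (n = 3 - 2 = 1)
W(a, t) = -¼ - a/4 (W(a, t) = -(1 + a)/4 = -¼ - a/4)
1075/W(46, 68) + m/1756 = 1075/(-¼ - ¼*46) - 3803/1756 = 1075/(-¼ - 23/2) - 3803*1/1756 = 1075/(-47/4) - 3803/1756 = 1075*(-4/47) - 3803/1756 = -4300/47 - 3803/1756 = -7729541/82532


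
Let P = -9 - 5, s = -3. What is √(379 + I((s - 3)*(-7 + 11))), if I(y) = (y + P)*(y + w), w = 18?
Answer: √607 ≈ 24.637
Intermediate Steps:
P = -14
I(y) = (-14 + y)*(18 + y) (I(y) = (y - 14)*(y + 18) = (-14 + y)*(18 + y))
√(379 + I((s - 3)*(-7 + 11))) = √(379 + (-252 + ((-3 - 3)*(-7 + 11))² + 4*((-3 - 3)*(-7 + 11)))) = √(379 + (-252 + (-6*4)² + 4*(-6*4))) = √(379 + (-252 + (-24)² + 4*(-24))) = √(379 + (-252 + 576 - 96)) = √(379 + 228) = √607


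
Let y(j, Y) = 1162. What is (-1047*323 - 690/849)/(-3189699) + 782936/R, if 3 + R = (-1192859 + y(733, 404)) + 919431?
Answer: -680686811899855/245773092439773 ≈ -2.7696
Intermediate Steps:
R = -272269 (R = -3 + ((-1192859 + 1162) + 919431) = -3 + (-1191697 + 919431) = -3 - 272266 = -272269)
(-1047*323 - 690/849)/(-3189699) + 782936/R = (-1047*323 - 690/849)/(-3189699) + 782936/(-272269) = (-338181 - 690*1/849)*(-1/3189699) + 782936*(-1/272269) = (-338181 - 230/283)*(-1/3189699) - 782936/272269 = -95705453/283*(-1/3189699) - 782936/272269 = 95705453/902684817 - 782936/272269 = -680686811899855/245773092439773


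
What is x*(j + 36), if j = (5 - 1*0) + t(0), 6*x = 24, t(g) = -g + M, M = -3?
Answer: 152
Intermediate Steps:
t(g) = -3 - g (t(g) = -g - 3 = -3 - g)
x = 4 (x = (⅙)*24 = 4)
j = 2 (j = (5 - 1*0) + (-3 - 1*0) = (5 + 0) + (-3 + 0) = 5 - 3 = 2)
x*(j + 36) = 4*(2 + 36) = 4*38 = 152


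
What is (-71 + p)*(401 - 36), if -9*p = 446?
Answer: -396025/9 ≈ -44003.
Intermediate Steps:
p = -446/9 (p = -⅑*446 = -446/9 ≈ -49.556)
(-71 + p)*(401 - 36) = (-71 - 446/9)*(401 - 36) = -1085/9*365 = -396025/9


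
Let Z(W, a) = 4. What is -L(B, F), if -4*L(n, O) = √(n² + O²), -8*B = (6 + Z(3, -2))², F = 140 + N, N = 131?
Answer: √294389/8 ≈ 67.822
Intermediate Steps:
F = 271 (F = 140 + 131 = 271)
B = -25/2 (B = -(6 + 4)²/8 = -⅛*10² = -⅛*100 = -25/2 ≈ -12.500)
L(n, O) = -√(O² + n²)/4 (L(n, O) = -√(n² + O²)/4 = -√(O² + n²)/4)
-L(B, F) = -(-1)*√(271² + (-25/2)²)/4 = -(-1)*√(73441 + 625/4)/4 = -(-1)*√(294389/4)/4 = -(-1)*√294389/2/4 = -(-1)*√294389/8 = √294389/8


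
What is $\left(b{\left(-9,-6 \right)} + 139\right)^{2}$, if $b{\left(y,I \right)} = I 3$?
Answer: $14641$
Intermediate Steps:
$b{\left(y,I \right)} = 3 I$
$\left(b{\left(-9,-6 \right)} + 139\right)^{2} = \left(3 \left(-6\right) + 139\right)^{2} = \left(-18 + 139\right)^{2} = 121^{2} = 14641$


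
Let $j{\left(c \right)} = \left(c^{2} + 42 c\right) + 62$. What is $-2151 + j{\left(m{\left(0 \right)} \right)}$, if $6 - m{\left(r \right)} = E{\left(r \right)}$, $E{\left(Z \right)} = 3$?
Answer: $-1954$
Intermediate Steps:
$m{\left(r \right)} = 3$ ($m{\left(r \right)} = 6 - 3 = 3$)
$j{\left(c \right)} = 62 + c^{2} + 42 c$
$-2151 + j{\left(m{\left(0 \right)} \right)} = -2151 + \left(62 + 3^{2} + 42 \cdot 3\right) = -2151 + \left(62 + 9 + 126\right) = -2151 + 197 = -1954$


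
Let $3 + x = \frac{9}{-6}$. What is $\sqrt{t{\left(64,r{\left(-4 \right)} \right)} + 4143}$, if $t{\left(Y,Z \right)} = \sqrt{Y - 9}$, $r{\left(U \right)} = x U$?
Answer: $\sqrt{4143 + \sqrt{55}} \approx 64.424$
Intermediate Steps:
$x = - \frac{9}{2}$ ($x = -3 + \frac{9}{-6} = -3 + 9 \left(- \frac{1}{6}\right) = -3 - \frac{3}{2} = - \frac{9}{2} \approx -4.5$)
$r{\left(U \right)} = - \frac{9 U}{2}$
$t{\left(Y,Z \right)} = \sqrt{-9 + Y}$
$\sqrt{t{\left(64,r{\left(-4 \right)} \right)} + 4143} = \sqrt{\sqrt{-9 + 64} + 4143} = \sqrt{\sqrt{55} + 4143} = \sqrt{4143 + \sqrt{55}}$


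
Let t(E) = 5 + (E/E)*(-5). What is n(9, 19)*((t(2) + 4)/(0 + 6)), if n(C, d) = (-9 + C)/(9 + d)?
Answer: 0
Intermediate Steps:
t(E) = 0 (t(E) = 5 + 1*(-5) = 5 - 5 = 0)
n(C, d) = (-9 + C)/(9 + d)
n(9, 19)*((t(2) + 4)/(0 + 6)) = ((-9 + 9)/(9 + 19))*((0 + 4)/(0 + 6)) = (0/28)*(4/6) = ((1/28)*0)*(4*(⅙)) = 0*(⅔) = 0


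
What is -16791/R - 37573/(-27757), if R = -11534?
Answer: 899434769/320149238 ≈ 2.8094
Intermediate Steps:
-16791/R - 37573/(-27757) = -16791/(-11534) - 37573/(-27757) = -16791*(-1/11534) - 37573*(-1/27757) = 16791/11534 + 37573/27757 = 899434769/320149238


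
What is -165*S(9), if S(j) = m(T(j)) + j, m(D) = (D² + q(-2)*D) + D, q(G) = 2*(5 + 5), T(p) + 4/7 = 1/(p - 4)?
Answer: -54087/245 ≈ -220.76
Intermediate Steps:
T(p) = -4/7 + 1/(-4 + p) (T(p) = -4/7 + 1/(p - 4) = -4/7 + 1/(-4 + p))
q(G) = 20 (q(G) = 2*10 = 20)
m(D) = D² + 21*D (m(D) = (D² + 20*D) + D = D² + 21*D)
S(j) = j + (21 + (23 - 4*j)/(7*(-4 + j)))*(23 - 4*j)/(7*(-4 + j)) (S(j) = ((23 - 4*j)/(7*(-4 + j)))*(21 + (23 - 4*j)/(7*(-4 + j))) + j = (21 + (23 - 4*j)/(7*(-4 + j)))*(23 - 4*j)/(7*(-4 + j)) + j = j + (21 + (23 - 4*j)/(7*(-4 + j)))*(23 - 4*j)/(7*(-4 + j)))
-165*S(9) = -165*(9*(-4 + 9)² - (-565 + 143*9)*(-23 + 4*9)/49)/(-4 + 9)² = -165*(9*5² - (-565 + 1287)*(-23 + 36)/49)/5² = -33*(9*25 - 1/49*722*13)/5 = -33*(225 - 9386/49)/5 = -33*1639/(5*49) = -165*1639/1225 = -54087/245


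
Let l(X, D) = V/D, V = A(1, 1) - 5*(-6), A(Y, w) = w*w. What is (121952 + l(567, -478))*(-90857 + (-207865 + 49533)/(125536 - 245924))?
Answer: -79700658854533325/7193183 ≈ -1.1080e+10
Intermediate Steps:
A(Y, w) = w²
V = 31 (V = 1² - 5*(-6) = 1 + 30 = 31)
l(X, D) = 31/D
(121952 + l(567, -478))*(-90857 + (-207865 + 49533)/(125536 - 245924)) = (121952 + 31/(-478))*(-90857 + (-207865 + 49533)/(125536 - 245924)) = (121952 + 31*(-1/478))*(-90857 - 158332/(-120388)) = (121952 - 31/478)*(-90857 - 158332*(-1/120388)) = 58293025*(-90857 + 39583/30097)/478 = (58293025/478)*(-2734483546/30097) = -79700658854533325/7193183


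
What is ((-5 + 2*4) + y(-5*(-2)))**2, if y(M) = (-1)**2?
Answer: 16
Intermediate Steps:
y(M) = 1
((-5 + 2*4) + y(-5*(-2)))**2 = ((-5 + 2*4) + 1)**2 = ((-5 + 8) + 1)**2 = (3 + 1)**2 = 4**2 = 16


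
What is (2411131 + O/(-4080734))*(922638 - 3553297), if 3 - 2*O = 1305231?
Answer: -12941770158565382056/2040367 ≈ -6.3429e+12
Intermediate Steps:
O = -652614 (O = 3/2 - ½*1305231 = 3/2 - 1305231/2 = -652614)
(2411131 + O/(-4080734))*(922638 - 3553297) = (2411131 - 652614/(-4080734))*(922638 - 3553297) = (2411131 - 652614*(-1/4080734))*(-2630659) = (2411131 + 326307/2040367)*(-2630659) = (4919592451384/2040367)*(-2630659) = -12941770158565382056/2040367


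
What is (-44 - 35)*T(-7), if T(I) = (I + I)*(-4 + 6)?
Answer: 2212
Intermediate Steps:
T(I) = 4*I (T(I) = (2*I)*2 = 4*I)
(-44 - 35)*T(-7) = (-44 - 35)*(4*(-7)) = -79*(-28) = 2212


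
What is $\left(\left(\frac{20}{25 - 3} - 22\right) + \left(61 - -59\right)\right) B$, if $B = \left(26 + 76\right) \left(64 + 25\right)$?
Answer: $\frac{9876864}{11} \approx 8.979 \cdot 10^{5}$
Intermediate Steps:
$B = 9078$ ($B = 102 \cdot 89 = 9078$)
$\left(\left(\frac{20}{25 - 3} - 22\right) + \left(61 - -59\right)\right) B = \left(\left(\frac{20}{25 - 3} - 22\right) + \left(61 - -59\right)\right) 9078 = \left(\left(\frac{20}{22} - 22\right) + \left(61 + 59\right)\right) 9078 = \left(\left(20 \cdot \frac{1}{22} - 22\right) + 120\right) 9078 = \left(\left(\frac{10}{11} - 22\right) + 120\right) 9078 = \left(- \frac{232}{11} + 120\right) 9078 = \frac{1088}{11} \cdot 9078 = \frac{9876864}{11}$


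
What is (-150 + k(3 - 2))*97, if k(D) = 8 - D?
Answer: -13871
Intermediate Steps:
(-150 + k(3 - 2))*97 = (-150 + (8 - (3 - 2)))*97 = (-150 + (8 - 1*1))*97 = (-150 + (8 - 1))*97 = (-150 + 7)*97 = -143*97 = -13871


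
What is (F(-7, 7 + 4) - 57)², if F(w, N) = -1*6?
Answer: 3969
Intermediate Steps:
F(w, N) = -6
(F(-7, 7 + 4) - 57)² = (-6 - 57)² = (-63)² = 3969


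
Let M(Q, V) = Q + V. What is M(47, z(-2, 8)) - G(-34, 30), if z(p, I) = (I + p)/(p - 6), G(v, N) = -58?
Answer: 417/4 ≈ 104.25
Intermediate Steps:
z(p, I) = (I + p)/(-6 + p)
M(47, z(-2, 8)) - G(-34, 30) = (47 + (8 - 2)/(-6 - 2)) - 1*(-58) = (47 + 6/(-8)) + 58 = (47 - ⅛*6) + 58 = (47 - ¾) + 58 = 185/4 + 58 = 417/4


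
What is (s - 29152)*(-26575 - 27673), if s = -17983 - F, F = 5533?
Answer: 2857133664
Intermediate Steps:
s = -23516 (s = -17983 - 1*5533 = -17983 - 5533 = -23516)
(s - 29152)*(-26575 - 27673) = (-23516 - 29152)*(-26575 - 27673) = -52668*(-54248) = 2857133664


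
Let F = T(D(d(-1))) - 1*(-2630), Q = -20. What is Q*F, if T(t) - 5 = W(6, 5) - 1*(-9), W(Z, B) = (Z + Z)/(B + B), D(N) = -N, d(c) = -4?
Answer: -52904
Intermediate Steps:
W(Z, B) = Z/B (W(Z, B) = (2*Z)/((2*B)) = (2*Z)*(1/(2*B)) = Z/B)
T(t) = 76/5 (T(t) = 5 + (6/5 - 1*(-9)) = 5 + (6*(⅕) + 9) = 5 + (6/5 + 9) = 5 + 51/5 = 76/5)
F = 13226/5 (F = 76/5 - 1*(-2630) = 76/5 + 2630 = 13226/5 ≈ 2645.2)
Q*F = -20*13226/5 = -52904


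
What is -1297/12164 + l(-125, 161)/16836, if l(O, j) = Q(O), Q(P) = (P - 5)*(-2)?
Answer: -4668413/51198276 ≈ -0.091183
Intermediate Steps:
Q(P) = 10 - 2*P (Q(P) = (-5 + P)*(-2) = 10 - 2*P)
l(O, j) = 10 - 2*O
-1297/12164 + l(-125, 161)/16836 = -1297/12164 + (10 - 2*(-125))/16836 = -1297*1/12164 + (10 + 250)*(1/16836) = -1297/12164 + 260*(1/16836) = -1297/12164 + 65/4209 = -4668413/51198276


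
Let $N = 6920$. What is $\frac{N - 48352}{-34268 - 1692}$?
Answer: $\frac{5179}{4495} \approx 1.1522$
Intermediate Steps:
$\frac{N - 48352}{-34268 - 1692} = \frac{6920 - 48352}{-34268 - 1692} = - \frac{41432}{-35960} = \left(-41432\right) \left(- \frac{1}{35960}\right) = \frac{5179}{4495}$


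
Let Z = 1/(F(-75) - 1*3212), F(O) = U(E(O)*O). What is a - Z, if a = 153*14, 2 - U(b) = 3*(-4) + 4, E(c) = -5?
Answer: 6858685/3202 ≈ 2142.0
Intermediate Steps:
U(b) = 10 (U(b) = 2 - (3*(-4) + 4) = 2 - (-12 + 4) = 2 - 1*(-8) = 2 + 8 = 10)
a = 2142
F(O) = 10
Z = -1/3202 (Z = 1/(10 - 1*3212) = 1/(10 - 3212) = 1/(-3202) = -1/3202 ≈ -0.00031230)
a - Z = 2142 - 1*(-1/3202) = 2142 + 1/3202 = 6858685/3202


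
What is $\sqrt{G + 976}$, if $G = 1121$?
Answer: $3 \sqrt{233} \approx 45.793$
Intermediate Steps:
$\sqrt{G + 976} = \sqrt{1121 + 976} = \sqrt{2097} = 3 \sqrt{233}$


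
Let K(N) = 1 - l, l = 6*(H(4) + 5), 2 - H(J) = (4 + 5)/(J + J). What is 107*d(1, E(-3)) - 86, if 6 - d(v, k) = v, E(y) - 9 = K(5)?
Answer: 449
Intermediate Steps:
H(J) = 2 - 9/(2*J) (H(J) = 2 - (4 + 5)/(J + J) = 2 - 9/(2*J))
l = 141/4 (l = 6*((2 - 9/2/4) + 5) = 6*((2 - 9/2*¼) + 5) = 6*((2 - 9/8) + 5) = 6*(7/8 + 5) = 6*(47/8) = 141/4 ≈ 35.250)
K(N) = -137/4 (K(N) = 1 - 1*141/4 = 1 - 141/4 = -137/4)
E(y) = -101/4 (E(y) = 9 - 137/4 = -101/4)
d(v, k) = 6 - v
107*d(1, E(-3)) - 86 = 107*(6 - 1*1) - 86 = 107*(6 - 1) - 86 = 107*5 - 86 = 535 - 86 = 449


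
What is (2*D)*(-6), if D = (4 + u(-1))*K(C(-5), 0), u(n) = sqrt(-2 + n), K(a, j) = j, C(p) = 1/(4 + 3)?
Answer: 0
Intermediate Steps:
C(p) = 1/7
D = 0 (D = (4 + sqrt(-2 - 1))*0 = (4 + sqrt(-3))*0 = (4 + I*sqrt(3))*0 = 0)
(2*D)*(-6) = (2*0)*(-6) = 0*(-6) = 0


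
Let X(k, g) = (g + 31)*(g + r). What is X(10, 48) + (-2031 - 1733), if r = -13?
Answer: -999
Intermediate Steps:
X(k, g) = (-13 + g)*(31 + g) (X(k, g) = (g + 31)*(g - 13) = (31 + g)*(-13 + g) = (-13 + g)*(31 + g))
X(10, 48) + (-2031 - 1733) = (-403 + 48**2 + 18*48) + (-2031 - 1733) = (-403 + 2304 + 864) - 3764 = 2765 - 3764 = -999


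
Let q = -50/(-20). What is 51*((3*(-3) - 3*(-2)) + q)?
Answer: -51/2 ≈ -25.500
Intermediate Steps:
q = 5/2 (q = -50*(-1/20) = 5/2 ≈ 2.5000)
51*((3*(-3) - 3*(-2)) + q) = 51*((3*(-3) - 3*(-2)) + 5/2) = 51*((-9 + 6) + 5/2) = 51*(-3 + 5/2) = 51*(-½) = -51/2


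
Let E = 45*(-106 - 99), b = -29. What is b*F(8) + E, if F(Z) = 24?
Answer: -9921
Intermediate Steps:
E = -9225 (E = 45*(-205) = -9225)
b*F(8) + E = -29*24 - 9225 = -696 - 9225 = -9921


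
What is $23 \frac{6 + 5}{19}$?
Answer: $\frac{253}{19} \approx 13.316$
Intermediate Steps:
$23 \frac{6 + 5}{19} = 23 \cdot 11 \cdot \frac{1}{19} = 23 \cdot \frac{11}{19} = \frac{253}{19}$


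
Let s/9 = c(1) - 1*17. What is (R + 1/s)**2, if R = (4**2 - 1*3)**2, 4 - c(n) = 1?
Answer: 453391849/15876 ≈ 28558.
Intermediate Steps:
c(n) = 3 (c(n) = 4 - 1*1 = 4 - 1 = 3)
s = -126 (s = 9*(3 - 1*17) = 9*(3 - 17) = 9*(-14) = -126)
R = 169 (R = (16 - 3)**2 = 13**2 = 169)
(R + 1/s)**2 = (169 + 1/(-126))**2 = (169 - 1/126)**2 = (21293/126)**2 = 453391849/15876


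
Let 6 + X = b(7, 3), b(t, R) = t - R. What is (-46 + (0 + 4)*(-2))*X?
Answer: 108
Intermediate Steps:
X = -2 (X = -6 + (7 - 1*3) = -6 + (7 - 3) = -6 + 4 = -2)
(-46 + (0 + 4)*(-2))*X = (-46 + (0 + 4)*(-2))*(-2) = (-46 + 4*(-2))*(-2) = (-46 - 8)*(-2) = -54*(-2) = 108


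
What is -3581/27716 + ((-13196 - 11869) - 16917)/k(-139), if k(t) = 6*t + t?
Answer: 1160088799/26967668 ≈ 43.018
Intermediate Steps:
k(t) = 7*t
-3581/27716 + ((-13196 - 11869) - 16917)/k(-139) = -3581/27716 + ((-13196 - 11869) - 16917)/((7*(-139))) = -3581*1/27716 + (-25065 - 16917)/(-973) = -3581/27716 - 41982*(-1/973) = -3581/27716 + 41982/973 = 1160088799/26967668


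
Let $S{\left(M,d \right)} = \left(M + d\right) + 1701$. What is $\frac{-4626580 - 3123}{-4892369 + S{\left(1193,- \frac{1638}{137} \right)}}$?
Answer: $\frac{634269311}{669859713} \approx 0.94687$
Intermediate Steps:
$S{\left(M,d \right)} = 1701 + M + d$
$\frac{-4626580 - 3123}{-4892369 + S{\left(1193,- \frac{1638}{137} \right)}} = \frac{-4626580 - 3123}{-4892369 + \left(1701 + 1193 - \frac{1638}{137}\right)} = - \frac{4629703}{-4892369 + \left(1701 + 1193 - \frac{1638}{137}\right)} = - \frac{4629703}{-4892369 + \frac{394840}{137}} = - \frac{4629703}{- \frac{669859713}{137}} = \left(-4629703\right) \left(- \frac{137}{669859713}\right) = \frac{634269311}{669859713}$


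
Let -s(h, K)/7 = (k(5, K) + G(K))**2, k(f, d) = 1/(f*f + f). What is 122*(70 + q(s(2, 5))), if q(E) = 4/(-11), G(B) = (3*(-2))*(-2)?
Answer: 93452/11 ≈ 8495.6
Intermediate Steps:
k(f, d) = 1/(f + f**2) (k(f, d) = 1/(f**2 + f) = 1/(f + f**2))
G(B) = 12 (G(B) = -6*(-2) = 12)
s(h, K) = -912247/900 (s(h, K) = -7*(1/(5*(1 + 5)) + 12)**2 = -7*((1/5)/6 + 12)**2 = -7*((1/5)*(1/6) + 12)**2 = -7*(1/30 + 12)**2 = -7*(361/30)**2 = -7*130321/900 = -912247/900)
q(E) = -4/11 (q(E) = 4*(-1/11) = -4/11)
122*(70 + q(s(2, 5))) = 122*(70 - 4/11) = 122*(766/11) = 93452/11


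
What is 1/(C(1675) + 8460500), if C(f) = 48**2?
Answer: 1/8462804 ≈ 1.1816e-7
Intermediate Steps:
C(f) = 2304
1/(C(1675) + 8460500) = 1/(2304 + 8460500) = 1/8462804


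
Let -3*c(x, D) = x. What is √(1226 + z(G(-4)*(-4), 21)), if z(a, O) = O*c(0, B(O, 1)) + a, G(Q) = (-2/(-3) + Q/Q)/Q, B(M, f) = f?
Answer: √11049/3 ≈ 35.038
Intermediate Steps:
G(Q) = 5/(3*Q) (G(Q) = (-2*(-⅓) + 1)/Q = (⅔ + 1)/Q = 5/(3*Q))
c(x, D) = -x/3
z(a, O) = a (z(a, O) = O*(-⅓*0) + a = O*0 + a = 0 + a = a)
√(1226 + z(G(-4)*(-4), 21)) = √(1226 + ((5/3)/(-4))*(-4)) = √(1226 + ((5/3)*(-¼))*(-4)) = √(1226 - 5/12*(-4)) = √(1226 + 5/3) = √(3683/3) = √11049/3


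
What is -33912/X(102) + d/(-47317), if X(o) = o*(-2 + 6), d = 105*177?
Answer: -67174866/804389 ≈ -83.510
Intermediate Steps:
d = 18585
X(o) = 4*o (X(o) = o*4 = 4*o)
-33912/X(102) + d/(-47317) = -33912/(4*102) + 18585/(-47317) = -33912/408 + 18585*(-1/47317) = -33912*1/408 - 18585/47317 = -1413/17 - 18585/47317 = -67174866/804389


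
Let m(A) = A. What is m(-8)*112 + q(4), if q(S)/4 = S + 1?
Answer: -876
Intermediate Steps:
q(S) = 4 + 4*S (q(S) = 4*(S + 1) = 4*(1 + S) = 4 + 4*S)
m(-8)*112 + q(4) = -8*112 + (4 + 4*4) = -896 + (4 + 16) = -896 + 20 = -876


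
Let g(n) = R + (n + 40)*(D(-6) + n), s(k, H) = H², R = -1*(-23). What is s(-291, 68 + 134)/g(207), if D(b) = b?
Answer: 20402/24835 ≈ 0.82150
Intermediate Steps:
R = 23
g(n) = 23 + (-6 + n)*(40 + n) (g(n) = 23 + (n + 40)*(-6 + n) = 23 + (40 + n)*(-6 + n) = 23 + (-6 + n)*(40 + n))
s(-291, 68 + 134)/g(207) = (68 + 134)²/(-217 + 207² + 34*207) = 202²/(-217 + 42849 + 7038) = 40804/49670 = 40804*(1/49670) = 20402/24835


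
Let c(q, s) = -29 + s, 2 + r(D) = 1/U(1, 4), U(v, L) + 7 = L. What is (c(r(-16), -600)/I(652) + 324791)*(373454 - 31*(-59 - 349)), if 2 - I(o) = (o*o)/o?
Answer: 40755919200729/325 ≈ 1.2540e+11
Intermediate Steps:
U(v, L) = -7 + L
r(D) = -7/3 (r(D) = -2 + 1/(-7 + 4) = -2 + 1/(-3) = -2 - ⅓ = -7/3)
I(o) = 2 - o (I(o) = 2 - o*o/o = 2 - o²/o = 2 - o)
(c(r(-16), -600)/I(652) + 324791)*(373454 - 31*(-59 - 349)) = ((-29 - 600)/(2 - 1*652) + 324791)*(373454 - 31*(-59 - 349)) = (-629/(2 - 652) + 324791)*(373454 - 31*(-408)) = (-629/(-650) + 324791)*(373454 + 12648) = (-629*(-1/650) + 324791)*386102 = (629/650 + 324791)*386102 = (211114779/650)*386102 = 40755919200729/325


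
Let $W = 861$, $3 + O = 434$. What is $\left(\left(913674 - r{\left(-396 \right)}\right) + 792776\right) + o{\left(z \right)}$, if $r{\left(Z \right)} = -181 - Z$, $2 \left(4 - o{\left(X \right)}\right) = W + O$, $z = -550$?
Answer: $1705593$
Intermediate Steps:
$O = 431$ ($O = -3 + 434 = 431$)
$o{\left(X \right)} = -642$ ($o{\left(X \right)} = 4 - \frac{861 + 431}{2} = 4 - 646 = -642$)
$\left(\left(913674 - r{\left(-396 \right)}\right) + 792776\right) + o{\left(z \right)} = \left(\left(913674 - \left(-181 - -396\right)\right) + 792776\right) - 642 = \left(\left(913674 - \left(-181 + 396\right)\right) + 792776\right) - 642 = \left(\left(913674 - 215\right) + 792776\right) - 642 = \left(913459 + 792776\right) - 642 = 1706235 - 642 = 1705593$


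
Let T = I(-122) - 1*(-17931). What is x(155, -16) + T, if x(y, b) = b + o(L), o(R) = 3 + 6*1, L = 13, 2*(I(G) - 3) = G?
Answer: 17866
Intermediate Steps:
I(G) = 3 + G/2
o(R) = 9 (o(R) = 3 + 6 = 9)
x(y, b) = 9 + b (x(y, b) = b + 9 = 9 + b)
T = 17873 (T = (3 + (½)*(-122)) - 1*(-17931) = (3 - 61) + 17931 = -58 + 17931 = 17873)
x(155, -16) + T = (9 - 16) + 17873 = -7 + 17873 = 17866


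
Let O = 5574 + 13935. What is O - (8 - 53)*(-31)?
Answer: 18114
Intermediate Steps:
O = 19509
O - (8 - 53)*(-31) = 19509 - (8 - 53)*(-31) = 19509 - (-45)*(-31) = 19509 - 1*1395 = 19509 - 1395 = 18114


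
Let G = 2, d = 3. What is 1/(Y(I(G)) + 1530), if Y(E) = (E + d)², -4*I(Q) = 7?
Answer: 16/24505 ≈ 0.00065293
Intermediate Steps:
I(Q) = -7/4 (I(Q) = -¼*7 = -7/4)
Y(E) = (3 + E)² (Y(E) = (E + 3)² = (3 + E)²)
1/(Y(I(G)) + 1530) = 1/((3 - 7/4)² + 1530) = 1/((5/4)² + 1530) = 1/(25/16 + 1530) = 1/(24505/16) = 16/24505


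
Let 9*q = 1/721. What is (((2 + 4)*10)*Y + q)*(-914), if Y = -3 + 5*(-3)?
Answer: 6405420766/6489 ≈ 9.8712e+5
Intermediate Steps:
q = 1/6489 (q = (⅑)/721 = (⅑)*(1/721) = 1/6489 ≈ 0.00015411)
Y = -18 (Y = -3 - 15 = -18)
(((2 + 4)*10)*Y + q)*(-914) = (((2 + 4)*10)*(-18) + 1/6489)*(-914) = ((6*10)*(-18) + 1/6489)*(-914) = (60*(-18) + 1/6489)*(-914) = (-1080 + 1/6489)*(-914) = -7008119/6489*(-914) = 6405420766/6489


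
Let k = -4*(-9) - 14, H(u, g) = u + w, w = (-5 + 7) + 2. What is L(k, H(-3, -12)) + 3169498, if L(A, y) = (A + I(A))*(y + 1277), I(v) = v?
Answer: 3225730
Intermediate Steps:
w = 4 (w = 2 + 2 = 4)
H(u, g) = 4 + u (H(u, g) = u + 4 = 4 + u)
k = 22 (k = 36 - 14 = 22)
L(A, y) = 2*A*(1277 + y) (L(A, y) = (A + A)*(y + 1277) = (2*A)*(1277 + y) = 2*A*(1277 + y))
L(k, H(-3, -12)) + 3169498 = 2*22*(1277 + (4 - 3)) + 3169498 = 2*22*(1277 + 1) + 3169498 = 2*22*1278 + 3169498 = 56232 + 3169498 = 3225730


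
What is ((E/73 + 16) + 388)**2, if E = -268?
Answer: 854042176/5329 ≈ 1.6026e+5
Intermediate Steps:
((E/73 + 16) + 388)**2 = ((-268/73 + 16) + 388)**2 = (900/73 + 388)**2 = (29224/73)**2 = 854042176/5329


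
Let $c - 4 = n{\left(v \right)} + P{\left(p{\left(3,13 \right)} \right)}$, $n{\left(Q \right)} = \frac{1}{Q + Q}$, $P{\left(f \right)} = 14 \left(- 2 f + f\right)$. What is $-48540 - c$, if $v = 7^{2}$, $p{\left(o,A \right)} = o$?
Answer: $- \frac{4753197}{98} \approx -48502.0$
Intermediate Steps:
$P{\left(f \right)} = - 14 f$ ($P{\left(f \right)} = 14 \left(- f\right) = - 14 f$)
$v = 49$
$n{\left(Q \right)} = \frac{1}{2 Q}$
$c = - \frac{3723}{98}$ ($c = 4 + \left(\frac{1}{2 \cdot 49} - 42\right) = 4 + \left(\frac{1}{2} \cdot \frac{1}{49} - 42\right) = 4 + \left(\frac{1}{98} - 42\right) = 4 - \frac{4115}{98} = - \frac{3723}{98} \approx -37.99$)
$-48540 - c = -48540 - - \frac{3723}{98} = -48540 + \frac{3723}{98} = - \frac{4753197}{98}$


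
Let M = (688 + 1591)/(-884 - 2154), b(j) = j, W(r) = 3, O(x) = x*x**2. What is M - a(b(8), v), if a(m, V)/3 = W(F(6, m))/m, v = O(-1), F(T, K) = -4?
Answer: -22787/12152 ≈ -1.8752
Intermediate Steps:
O(x) = x**3
v = -1 (v = (-1)**3 = -1)
a(m, V) = 9/m (a(m, V) = 3*(3/m) = 9/m)
M = -2279/3038 (M = 2279/(-3038) = 2279*(-1/3038) = -2279/3038 ≈ -0.75016)
M - a(b(8), v) = -2279/3038 - 9/8 = -22787/12152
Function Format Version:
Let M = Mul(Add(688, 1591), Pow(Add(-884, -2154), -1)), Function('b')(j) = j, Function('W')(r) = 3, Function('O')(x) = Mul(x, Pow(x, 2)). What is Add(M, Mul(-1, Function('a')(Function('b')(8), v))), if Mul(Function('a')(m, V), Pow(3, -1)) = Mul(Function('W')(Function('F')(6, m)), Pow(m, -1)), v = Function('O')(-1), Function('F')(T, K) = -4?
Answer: Rational(-22787, 12152) ≈ -1.8752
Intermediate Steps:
Function('O')(x) = Pow(x, 3)
v = -1 (v = Pow(-1, 3) = -1)
Function('a')(m, V) = Mul(9, Pow(m, -1)) (Function('a')(m, V) = Mul(3, Mul(3, Pow(m, -1))) = Mul(9, Pow(m, -1)))
M = Rational(-2279, 3038) (M = Mul(2279, Pow(-3038, -1)) = Mul(2279, Rational(-1, 3038)) = Rational(-2279, 3038) ≈ -0.75016)
Add(M, Mul(-1, Function('a')(Function('b')(8), v))) = Add(Rational(-2279, 3038), Mul(-1, Mul(9, Pow(8, -1)))) = Add(Rational(-2279, 3038), Mul(-1, Mul(9, Rational(1, 8)))) = Add(Rational(-2279, 3038), Mul(-1, Rational(9, 8))) = Add(Rational(-2279, 3038), Rational(-9, 8)) = Rational(-22787, 12152)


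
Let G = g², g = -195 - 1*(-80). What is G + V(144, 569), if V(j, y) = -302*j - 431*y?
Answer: -275502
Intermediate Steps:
g = -115 (g = -195 + 80 = -115)
V(j, y) = -431*y - 302*j
G = 13225 (G = (-115)² = 13225)
G + V(144, 569) = 13225 + (-431*569 - 302*144) = 13225 + (-245239 - 43488) = 13225 - 288727 = -275502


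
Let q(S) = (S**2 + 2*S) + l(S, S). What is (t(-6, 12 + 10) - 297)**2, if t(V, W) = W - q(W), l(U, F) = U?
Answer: 680625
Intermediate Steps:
q(S) = S**2 + 3*S (q(S) = (S**2 + 2*S) + S = S**2 + 3*S)
t(V, W) = W - W*(3 + W)
(t(-6, 12 + 10) - 297)**2 = ((12 + 10)*(-2 - (12 + 10)) - 297)**2 = (22*(-2 - 1*22) - 297)**2 = (22*(-2 - 22) - 297)**2 = (22*(-24) - 297)**2 = (-528 - 297)**2 = (-825)**2 = 680625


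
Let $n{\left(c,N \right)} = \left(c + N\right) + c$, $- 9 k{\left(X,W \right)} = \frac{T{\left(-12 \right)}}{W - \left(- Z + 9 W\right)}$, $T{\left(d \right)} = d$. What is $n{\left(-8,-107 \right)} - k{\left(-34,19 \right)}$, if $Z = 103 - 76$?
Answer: $- \frac{46121}{375} \approx -122.99$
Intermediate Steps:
$Z = 27$
$k{\left(X,W \right)} = \frac{4}{3 \left(27 - 8 W\right)}$ ($k{\left(X,W \right)} = - \frac{\left(-12\right) \frac{1}{W - \left(-27 + 9 W\right)}}{9} = - \frac{\left(-12\right) \frac{1}{27 - 8 W}}{9} = \frac{4}{3 \left(27 - 8 W\right)}$)
$n{\left(c,N \right)} = N + 2 c$ ($n{\left(c,N \right)} = \left(N + c\right) + c = N + 2 c$)
$n{\left(-8,-107 \right)} - k{\left(-34,19 \right)} = \left(-107 + 2 \left(-8\right)\right) - - \frac{4}{-81 + 24 \cdot 19} = \left(-107 - 16\right) - - \frac{4}{-81 + 456} = -123 - - \frac{4}{375} = -123 + \frac{4}{375} = - \frac{46121}{375}$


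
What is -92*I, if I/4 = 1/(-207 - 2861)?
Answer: 92/767 ≈ 0.11995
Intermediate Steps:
I = -1/767 (I = 4/(-207 - 2861) = 4/(-3068) = 4*(-1/3068) = -1/767 ≈ -0.0013038)
-92*I = -92*(-1/767) = 92/767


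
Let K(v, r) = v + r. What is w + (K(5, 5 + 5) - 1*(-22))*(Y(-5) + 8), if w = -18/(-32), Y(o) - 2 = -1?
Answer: 5337/16 ≈ 333.56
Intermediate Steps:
Y(o) = 1 (Y(o) = 2 - 1 = 1)
w = 9/16 (w = -18*(-1/32) = 9/16 ≈ 0.56250)
K(v, r) = r + v
w + (K(5, 5 + 5) - 1*(-22))*(Y(-5) + 8) = 9/16 + (((5 + 5) + 5) - 1*(-22))*(1 + 8) = 9/16 + ((10 + 5) + 22)*9 = 9/16 + (15 + 22)*9 = 9/16 + 37*9 = 9/16 + 333 = 5337/16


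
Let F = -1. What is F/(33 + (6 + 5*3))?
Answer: -1/54 ≈ -0.018519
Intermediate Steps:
F/(33 + (6 + 5*3)) = -1/(33 + (6 + 5*3)) = -1/(33 + (6 + 15)) = -1/(33 + 21) = -1/54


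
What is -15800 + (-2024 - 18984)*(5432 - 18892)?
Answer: 282751880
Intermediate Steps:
-15800 + (-2024 - 18984)*(5432 - 18892) = -15800 - 21008*(-13460) = -15800 + 282767680 = 282751880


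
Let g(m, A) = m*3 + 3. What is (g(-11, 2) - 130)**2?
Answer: 25600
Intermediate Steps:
g(m, A) = 3 + 3*m (g(m, A) = 3*m + 3 = 3 + 3*m)
(g(-11, 2) - 130)**2 = ((3 + 3*(-11)) - 130)**2 = ((3 - 33) - 130)**2 = (-30 - 130)**2 = (-160)**2 = 25600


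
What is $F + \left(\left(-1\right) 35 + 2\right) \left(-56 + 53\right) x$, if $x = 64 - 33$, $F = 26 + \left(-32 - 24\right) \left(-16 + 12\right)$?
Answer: $3319$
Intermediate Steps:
$F = 250$ ($F = 26 - -224 = 26 + 224 = 250$)
$x = 31$ ($x = 64 - 33 = 31$)
$F + \left(\left(-1\right) 35 + 2\right) \left(-56 + 53\right) x = 250 + \left(\left(-1\right) 35 + 2\right) \left(-56 + 53\right) 31 = 250 + \left(-35 + 2\right) \left(-3\right) 31 = 250 + \left(-33\right) \left(-3\right) 31 = 250 + 99 \cdot 31 = 250 + 3069 = 3319$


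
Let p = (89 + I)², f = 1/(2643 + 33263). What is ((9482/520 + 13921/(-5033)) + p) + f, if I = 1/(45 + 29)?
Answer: 4910167852802013/618496738405 ≈ 7938.9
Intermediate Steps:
f = 1/35906 ≈ 2.7851e-5
I = 1/74 ≈ 0.013514
p = 43388569/5476 (p = (89 + 1/74)² = (6587/74)² = 43388569/5476 ≈ 7923.4)
((9482/520 + 13921/(-5033)) + p) + f = ((9482/520 + 13921/(-5033)) + 43388569/5476) + 1/35906 = ((9482*(1/520) + 13921*(-1/5033)) + 43388569/5476) + 1/35906 = ((4741/260 - 13921/5033) + 43388569/5476) + 1/35906 = (20241993/1308580 + 43388569/5476) + 1/35906 = 7111032346961/895723010 + 1/35906 = 4910167852802013/618496738405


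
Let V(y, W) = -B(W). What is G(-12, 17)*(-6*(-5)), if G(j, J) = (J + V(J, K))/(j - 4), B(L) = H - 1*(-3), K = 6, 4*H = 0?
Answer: -105/4 ≈ -26.250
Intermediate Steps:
H = 0 (H = (1/4)*0 = 0)
B(L) = 3 (B(L) = 0 - 1*(-3) = 0 + 3 = 3)
V(y, W) = -3 (V(y, W) = -1*3 = -3)
G(j, J) = (-3 + J)/(-4 + j) (G(j, J) = (J - 3)/(j - 4) = (-3 + J)/(-4 + j))
G(-12, 17)*(-6*(-5)) = ((-3 + 17)/(-4 - 12))*(-6*(-5)) = (14/(-16))*30 = -1/16*14*30 = -7/8*30 = -105/4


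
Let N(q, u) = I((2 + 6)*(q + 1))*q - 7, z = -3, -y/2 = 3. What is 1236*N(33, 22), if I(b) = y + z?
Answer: -375744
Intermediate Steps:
y = -6 (y = -2*3 = -6)
I(b) = -9 (I(b) = -6 - 3 = -9)
N(q, u) = -7 - 9*q (N(q, u) = -9*q - 7 = -7 - 9*q)
1236*N(33, 22) = 1236*(-7 - 9*33) = 1236*(-7 - 297) = 1236*(-304) = -375744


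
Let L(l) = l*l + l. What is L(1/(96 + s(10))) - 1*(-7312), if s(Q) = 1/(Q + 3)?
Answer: 11406743718/1560001 ≈ 7312.0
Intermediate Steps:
s(Q) = 1/(3 + Q)
L(l) = l + l² (L(l) = l² + l = l + l²)
L(1/(96 + s(10))) - 1*(-7312) = (1 + 1/(96 + 1/(3 + 10)))/(96 + 1/(3 + 10)) - 1*(-7312) = (1 + 1/(96 + 1/13))/(96 + 1/13) + 7312 = (1 + 1/(1249/13))/(1249/13) + 7312 = 13*(1 + 13/1249)/1249 + 7312 = (13/1249)*(1262/1249) + 7312 = 16406/1560001 + 7312 = 11406743718/1560001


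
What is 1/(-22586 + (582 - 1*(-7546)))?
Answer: -1/14458 ≈ -6.9166e-5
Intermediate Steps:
1/(-22586 + (582 - 1*(-7546))) = 1/(-22586 + (582 + 7546)) = 1/(-22586 + 8128) = 1/(-14458) = -1/14458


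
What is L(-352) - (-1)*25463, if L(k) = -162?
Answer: 25301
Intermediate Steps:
L(-352) - (-1)*25463 = -162 - (-1)*25463 = -162 - 1*(-25463) = -162 + 25463 = 25301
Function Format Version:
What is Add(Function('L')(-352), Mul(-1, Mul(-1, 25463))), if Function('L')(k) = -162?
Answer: 25301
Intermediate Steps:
Add(Function('L')(-352), Mul(-1, Mul(-1, 25463))) = Add(-162, Mul(-1, Mul(-1, 25463))) = Add(-162, Mul(-1, -25463)) = Add(-162, 25463) = 25301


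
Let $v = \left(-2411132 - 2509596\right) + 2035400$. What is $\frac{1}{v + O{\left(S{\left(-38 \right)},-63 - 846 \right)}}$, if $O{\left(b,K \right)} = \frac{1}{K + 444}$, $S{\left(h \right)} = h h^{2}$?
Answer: $- \frac{465}{1341677521} \approx -3.4658 \cdot 10^{-7}$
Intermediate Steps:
$S{\left(h \right)} = h^{3}$
$v = -2885328$ ($v = -4920728 + 2035400 = -2885328$)
$O{\left(b,K \right)} = \frac{1}{444 + K}$
$\frac{1}{v + O{\left(S{\left(-38 \right)},-63 - 846 \right)}} = \frac{1}{-2885328 + \frac{1}{444 - 909}} = \frac{1}{-2885328 + \frac{1}{-465}} = \frac{1}{-2885328 - \frac{1}{465}} = \frac{1}{- \frac{1341677521}{465}} = - \frac{465}{1341677521}$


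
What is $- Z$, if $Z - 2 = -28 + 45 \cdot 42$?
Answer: $-1864$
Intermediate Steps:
$Z = 1864$ ($Z = 2 + \left(-28 + 45 \cdot 42\right) = 2 + \left(-28 + 1890\right) = 2 + 1862 = 1864$)
$- Z = \left(-1\right) 1864 = -1864$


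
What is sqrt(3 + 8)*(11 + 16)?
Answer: 27*sqrt(11) ≈ 89.549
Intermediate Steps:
sqrt(3 + 8)*(11 + 16) = sqrt(11)*27 = 27*sqrt(11)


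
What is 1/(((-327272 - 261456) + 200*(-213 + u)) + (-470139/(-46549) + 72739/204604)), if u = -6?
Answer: -9524111596/6024167681347021 ≈ -1.5810e-6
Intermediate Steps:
1/(((-327272 - 261456) + 200*(-213 + u)) + (-470139/(-46549) + 72739/204604)) = 1/(((-327272 - 261456) + 200*(-213 - 6)) + (-470139/(-46549) + 72739/204604)) = 1/((-588728 + 200*(-219)) + (-470139*(-1/46549) + 72739*(1/204604))) = 1/((-588728 - 43800) + (470139/46549 + 72739/204604)) = 1/(-632528 + 99578247667/9524111596) = 1/(-6024167681347021/9524111596) = -9524111596/6024167681347021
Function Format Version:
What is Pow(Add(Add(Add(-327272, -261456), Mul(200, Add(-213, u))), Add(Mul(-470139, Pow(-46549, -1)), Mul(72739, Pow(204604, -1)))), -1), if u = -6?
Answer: Rational(-9524111596, 6024167681347021) ≈ -1.5810e-6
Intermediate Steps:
Pow(Add(Add(Add(-327272, -261456), Mul(200, Add(-213, u))), Add(Mul(-470139, Pow(-46549, -1)), Mul(72739, Pow(204604, -1)))), -1) = Pow(Add(Add(Add(-327272, -261456), Mul(200, Add(-213, -6))), Add(Mul(-470139, Pow(-46549, -1)), Mul(72739, Pow(204604, -1)))), -1) = Pow(Add(Add(-588728, Mul(200, -219)), Add(Mul(-470139, Rational(-1, 46549)), Mul(72739, Rational(1, 204604)))), -1) = Pow(Add(Add(-588728, -43800), Add(Rational(470139, 46549), Rational(72739, 204604))), -1) = Pow(Add(-632528, Rational(99578247667, 9524111596)), -1) = Pow(Rational(-6024167681347021, 9524111596), -1) = Rational(-9524111596, 6024167681347021)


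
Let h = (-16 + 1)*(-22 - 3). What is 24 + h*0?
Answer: 24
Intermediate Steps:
h = 375 (h = -15*(-25) = 375)
24 + h*0 = 24 + 375*0 = 24 + 0 = 24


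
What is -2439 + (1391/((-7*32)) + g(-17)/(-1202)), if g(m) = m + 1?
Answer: -329182135/134624 ≈ -2445.2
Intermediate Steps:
g(m) = 1 + m
-2439 + (1391/((-7*32)) + g(-17)/(-1202)) = -2439 + (1391/((-7*32)) + (1 - 17)/(-1202)) = -2439 + (1391/(-224) - 16*(-1/1202)) = -2439 + (1391*(-1/224) + 8/601) = -2439 + (-1391/224 + 8/601) = -2439 - 834199/134624 = -329182135/134624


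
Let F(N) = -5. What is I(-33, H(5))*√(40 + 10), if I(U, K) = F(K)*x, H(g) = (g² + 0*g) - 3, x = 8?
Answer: -200*√2 ≈ -282.84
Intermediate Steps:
H(g) = -3 + g² (H(g) = (g² + 0) - 3 = g² - 3 = -3 + g²)
I(U, K) = -40 (I(U, K) = -5*8 = -40)
I(-33, H(5))*√(40 + 10) = -40*√(40 + 10) = -200*√2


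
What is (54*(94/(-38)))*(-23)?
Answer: 58374/19 ≈ 3072.3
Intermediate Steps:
(54*(94/(-38)))*(-23) = (54*(94*(-1/38)))*(-23) = (54*(-47/19))*(-23) = -2538/19*(-23) = 58374/19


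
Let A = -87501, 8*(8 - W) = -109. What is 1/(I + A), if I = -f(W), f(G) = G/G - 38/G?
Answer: -173/15137542 ≈ -1.1429e-5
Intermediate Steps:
W = 173/8 (W = 8 - ⅛*(-109) = 8 + 109/8 = 173/8 ≈ 21.625)
f(G) = 1 - 38/G
I = 131/173 (I = -(-38 + 173/8)/173/8 = -8*(-131)/(173*8) = -1*(-131/173) = 131/173 ≈ 0.75723)
1/(I + A) = 1/(131/173 - 87501) = 1/(-15137542/173) = -173/15137542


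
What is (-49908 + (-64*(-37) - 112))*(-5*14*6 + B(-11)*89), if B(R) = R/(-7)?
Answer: 93445572/7 ≈ 1.3349e+7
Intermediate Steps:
B(R) = -R/7 (B(R) = R*(-1/7) = -R/7)
(-49908 + (-64*(-37) - 112))*(-5*14*6 + B(-11)*89) = (-49908 + (-64*(-37) - 112))*(-5*14*6 - 1/7*(-11)*89) = (-49908 + (2368 - 112))*(-70*6 + (11/7)*89) = (-49908 + 2256)*(-420 + 979/7) = -47652*(-1961/7) = 93445572/7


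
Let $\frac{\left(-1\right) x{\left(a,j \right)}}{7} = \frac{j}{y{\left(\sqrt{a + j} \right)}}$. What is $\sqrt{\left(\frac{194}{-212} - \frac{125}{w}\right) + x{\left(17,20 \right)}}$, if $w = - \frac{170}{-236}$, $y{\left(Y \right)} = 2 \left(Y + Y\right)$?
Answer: $\frac{\sqrt{-775479493362 - 4205129180 \sqrt{37}}}{66674} \approx 13.424 i$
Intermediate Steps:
$y{\left(Y \right)} = 4 Y$ ($y{\left(Y \right)} = 2 \cdot 2 Y = 4 Y$)
$w = \frac{85}{118}$ ($w = \left(-170\right) \left(- \frac{1}{236}\right) = \frac{85}{118} \approx 0.72034$)
$x{\left(a,j \right)} = - \frac{7 j}{4 \sqrt{a + j}}$ ($x{\left(a,j \right)} = - 7 \frac{j}{4 \sqrt{a + j}} = - \frac{7 j}{4 \sqrt{a + j}}$)
$\sqrt{\left(\frac{194}{-212} - \frac{125}{w}\right) + x{\left(17,20 \right)}} = \sqrt{\left(\frac{194}{-212} - \frac{125}{\frac{85}{118}}\right) - \frac{35}{\sqrt{17 + 20}}} = \sqrt{\left(194 \left(- \frac{1}{212}\right) - \frac{2950}{17}\right) - \frac{35}{\sqrt{37}}} = \sqrt{\left(- \frac{97}{106} - \frac{2950}{17}\right) - 35 \frac{\sqrt{37}}{37}} = \sqrt{- \frac{314349}{1802} - \frac{35 \sqrt{37}}{37}}$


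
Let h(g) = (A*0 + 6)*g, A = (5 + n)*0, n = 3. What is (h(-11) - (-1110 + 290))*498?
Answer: 375492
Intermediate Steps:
A = 0 (A = (5 + 3)*0 = 8*0 = 0)
h(g) = 6*g (h(g) = (0*0 + 6)*g = (0 + 6)*g = 6*g)
(h(-11) - (-1110 + 290))*498 = (6*(-11) - (-1110 + 290))*498 = (-66 - 1*(-820))*498 = (-66 + 820)*498 = 754*498 = 375492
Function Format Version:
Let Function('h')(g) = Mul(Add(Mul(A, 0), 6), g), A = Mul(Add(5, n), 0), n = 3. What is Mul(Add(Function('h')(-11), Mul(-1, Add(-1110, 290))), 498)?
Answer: 375492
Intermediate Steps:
A = 0 (A = Mul(Add(5, 3), 0) = Mul(8, 0) = 0)
Function('h')(g) = Mul(6, g) (Function('h')(g) = Mul(Add(Mul(0, 0), 6), g) = Mul(Add(0, 6), g) = Mul(6, g))
Mul(Add(Function('h')(-11), Mul(-1, Add(-1110, 290))), 498) = Mul(Add(Mul(6, -11), Mul(-1, Add(-1110, 290))), 498) = Mul(Add(-66, Mul(-1, -820)), 498) = Mul(Add(-66, 820), 498) = Mul(754, 498) = 375492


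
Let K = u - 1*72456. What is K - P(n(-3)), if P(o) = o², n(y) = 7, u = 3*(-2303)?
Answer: -79414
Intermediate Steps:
u = -6909
K = -79365 (K = -6909 - 1*72456 = -6909 - 72456 = -79365)
K - P(n(-3)) = -79365 - 1*7² = -79365 - 1*49 = -79365 - 49 = -79414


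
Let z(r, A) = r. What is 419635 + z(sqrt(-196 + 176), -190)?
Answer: 419635 + 2*I*sqrt(5) ≈ 4.1964e+5 + 4.4721*I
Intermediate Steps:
419635 + z(sqrt(-196 + 176), -190) = 419635 + sqrt(-196 + 176) = 419635 + sqrt(-20) = 419635 + 2*I*sqrt(5)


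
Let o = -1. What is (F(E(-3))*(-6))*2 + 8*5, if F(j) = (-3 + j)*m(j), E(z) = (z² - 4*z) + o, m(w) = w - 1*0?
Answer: -4040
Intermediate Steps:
m(w) = w (m(w) = w + 0 = w)
E(z) = -1 + z² - 4*z (E(z) = (z² - 4*z) - 1 = -1 + z² - 4*z)
F(j) = j*(-3 + j) (F(j) = (-3 + j)*j = j*(-3 + j))
(F(E(-3))*(-6))*2 + 8*5 = (((-1 + (-3)² - 4*(-3))*(-3 + (-1 + (-3)² - 4*(-3))))*(-6))*2 + 8*5 = (((-1 + 9 + 12)*(-3 + (-1 + 9 + 12)))*(-6))*2 + 40 = ((20*(-3 + 20))*(-6))*2 + 40 = ((20*17)*(-6))*2 + 40 = (340*(-6))*2 + 40 = -2040*2 + 40 = -4080 + 40 = -4040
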